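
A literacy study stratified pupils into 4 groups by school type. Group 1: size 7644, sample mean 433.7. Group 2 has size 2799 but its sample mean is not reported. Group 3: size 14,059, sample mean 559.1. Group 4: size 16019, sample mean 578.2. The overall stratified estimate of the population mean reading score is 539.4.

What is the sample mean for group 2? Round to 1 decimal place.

507.1

N = 7644 + 2799 + 14059 + 16019 = 40521.
Overall total = μ·N = 539.4·40521 = 21857027.4.
Subtract the known strata: 7644·433.7 + 14059·559.1 + 16019·578.2 = 20437775.5.
Remaining total for group 2: 21857027.4 − 20437775.5 = 1419251.9.
Divide by its size: 1419251.9 / 2799 = 507.057... → 507.1.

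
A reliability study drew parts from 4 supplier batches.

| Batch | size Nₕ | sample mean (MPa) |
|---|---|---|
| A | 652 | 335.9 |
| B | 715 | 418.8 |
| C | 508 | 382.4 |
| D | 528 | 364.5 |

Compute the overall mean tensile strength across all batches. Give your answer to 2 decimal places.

376.68

N = 652 + 715 + 508 + 528 = 2403.
Weight each subgroup mean by Nₕ/N and sum.
Σ Nₕx̄ₕ = 652·335.9 + 715·418.8 + 508·382.4 + 528·364.5 = 219006.8 + 299442 + 194259.2 + 192456 = 905164.
Divide by N: 905164 / 2403 = 376.6808... → 376.68.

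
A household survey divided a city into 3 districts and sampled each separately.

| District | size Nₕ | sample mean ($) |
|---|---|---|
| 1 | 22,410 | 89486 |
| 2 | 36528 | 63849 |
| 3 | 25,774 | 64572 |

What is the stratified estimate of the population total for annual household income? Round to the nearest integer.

6001936260

1: 22410·89486 = 2005381260
2: 36528·63849 = 2332276272
3: 25774·64572 = 1664278728
τ̂ = Σ Nₕx̄ₕ = 6001936260.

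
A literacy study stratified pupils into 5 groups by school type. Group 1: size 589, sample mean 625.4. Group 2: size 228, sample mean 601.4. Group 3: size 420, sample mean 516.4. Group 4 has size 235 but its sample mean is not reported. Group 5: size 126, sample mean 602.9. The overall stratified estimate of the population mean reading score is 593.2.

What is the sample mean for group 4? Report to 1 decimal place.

Σ Nₕx̄ₕ = N·μ, so 235·x̄_4 = 1598·593.2 − (589·625.4 + 228·601.4 + 420·516.4 + 126·602.9).
= 947933.6 − 798333.2 = 149600.4.
x̄_4 = 149600.4 / 235 = 636.597... → 636.6.

636.6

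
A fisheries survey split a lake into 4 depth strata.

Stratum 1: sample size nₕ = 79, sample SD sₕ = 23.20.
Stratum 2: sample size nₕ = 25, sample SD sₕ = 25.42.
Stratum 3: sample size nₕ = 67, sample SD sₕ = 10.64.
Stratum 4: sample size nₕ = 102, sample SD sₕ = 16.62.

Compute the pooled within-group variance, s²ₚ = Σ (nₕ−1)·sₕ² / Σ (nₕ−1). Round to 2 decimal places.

1: (79−1)·23.20² = 78·538.24 = 41982.72
2: (25−1)·25.42² = 24·646.1764 = 15508.2336
3: (67−1)·10.64² = 66·113.2096 = 7471.8336
4: (102−1)·16.62² = 101·276.2244 = 27898.6644
Numerator = 92861.4516; denominator = Σ(nₕ−1) = 269.
s²ₚ = 92861.4516/269 = 345.2099... → 345.21.

345.21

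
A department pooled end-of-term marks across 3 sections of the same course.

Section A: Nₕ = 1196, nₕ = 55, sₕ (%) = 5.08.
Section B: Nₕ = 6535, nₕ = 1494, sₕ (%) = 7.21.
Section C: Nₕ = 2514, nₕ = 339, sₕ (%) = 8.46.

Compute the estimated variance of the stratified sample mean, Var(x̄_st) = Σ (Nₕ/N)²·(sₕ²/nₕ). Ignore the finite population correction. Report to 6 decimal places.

0.033265

N = 10245. Term for each stratum: Wₕ²sₕ²/nₕ.
Var(x̄_st) = 0.006394450 + 0.014157520 + 0.012712988 = 0.033264958 → 0.033265.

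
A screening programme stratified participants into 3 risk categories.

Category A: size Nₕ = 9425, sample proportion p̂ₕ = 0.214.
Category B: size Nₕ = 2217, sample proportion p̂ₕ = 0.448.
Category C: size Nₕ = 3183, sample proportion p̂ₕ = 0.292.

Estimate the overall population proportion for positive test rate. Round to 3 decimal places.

0.266

Wₕ = Nₕ/N with N = 14825: 0.6358, 0.1495, 0.2147.
p̂_st = 0.6358·0.214 + 0.1495·0.448 + 0.2147·0.292 ≈ 0.26574... → 0.266.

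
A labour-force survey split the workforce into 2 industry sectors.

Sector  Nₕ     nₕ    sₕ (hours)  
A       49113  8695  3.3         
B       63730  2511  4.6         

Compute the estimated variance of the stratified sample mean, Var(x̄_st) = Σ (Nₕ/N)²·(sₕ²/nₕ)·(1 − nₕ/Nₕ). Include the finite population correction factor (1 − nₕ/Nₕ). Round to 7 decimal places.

N = 112843; Wₕ = Nₕ/N.
sector A: (49113/112843)²·3.3²/8695·(1 − 8695/49113) = 0.0001952452
sector B: (63730/112843)²·4.6²/2511·(1 − 2511/63730) = 0.0025819620
Sum = 0.0027772072 → 0.0027772.

0.0027772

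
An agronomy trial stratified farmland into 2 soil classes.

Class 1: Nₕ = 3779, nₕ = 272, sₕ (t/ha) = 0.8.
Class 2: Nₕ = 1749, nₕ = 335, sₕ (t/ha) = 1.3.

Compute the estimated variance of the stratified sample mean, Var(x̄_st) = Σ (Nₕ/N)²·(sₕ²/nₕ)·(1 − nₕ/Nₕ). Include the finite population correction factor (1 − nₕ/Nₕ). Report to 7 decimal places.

N = 5528. Term for each stratum: Wₕ²sₕ²/nₕ·(1−nₕ/Nₕ).
Var(x̄_st) = 0.0010204404 + 0.0004082677 = 0.0014287082 → 0.0014287.

0.0014287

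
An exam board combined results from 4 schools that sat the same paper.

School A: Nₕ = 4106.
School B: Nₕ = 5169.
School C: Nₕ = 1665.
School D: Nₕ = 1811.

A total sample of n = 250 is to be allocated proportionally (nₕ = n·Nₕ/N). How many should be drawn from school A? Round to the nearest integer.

N = 4106 + 5169 + 1665 + 1811 = 12751.
n_A = 250·4106/12751 = 80.503... → 81.

81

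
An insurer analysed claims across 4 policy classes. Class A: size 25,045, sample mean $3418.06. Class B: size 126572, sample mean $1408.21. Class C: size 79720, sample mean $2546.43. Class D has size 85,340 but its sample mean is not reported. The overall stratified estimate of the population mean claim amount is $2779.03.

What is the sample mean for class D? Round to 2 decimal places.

4841.91

N = 25045 + 126572 + 79720 + 85340 = 316677.
Overall total = μ·N = 2779.03·316677 = 880054883.31.
Subtract the known strata: 25045·3418.06 + 126572·1408.21 + 79720·2546.43 = 466846668.42.
Remaining total for class D: 880054883.31 − 466846668.42 = 413208214.89.
Divide by its size: 413208214.89 / 85340 = 4841.9055... → 4841.91.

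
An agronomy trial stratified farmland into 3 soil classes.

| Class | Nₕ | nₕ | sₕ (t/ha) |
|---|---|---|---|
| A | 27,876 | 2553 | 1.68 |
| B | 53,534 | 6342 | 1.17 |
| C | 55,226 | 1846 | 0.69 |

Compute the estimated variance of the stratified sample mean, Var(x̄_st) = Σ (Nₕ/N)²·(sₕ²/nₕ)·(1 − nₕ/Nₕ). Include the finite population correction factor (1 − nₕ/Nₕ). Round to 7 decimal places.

N = 136636; Wₕ = Nₕ/N.
class A: (27876/136636)²·1.68²/2553·(1 − 2553/27876) = 0.0000418007
class B: (53534/136636)²·1.17²/6342·(1 − 6342/53534) = 0.0000292088
class C: (55226/136636)²·0.69²/1846·(1 − 1846/55226) = 0.0000407247
Sum = 0.0001117342 → 0.0001117.

0.0001117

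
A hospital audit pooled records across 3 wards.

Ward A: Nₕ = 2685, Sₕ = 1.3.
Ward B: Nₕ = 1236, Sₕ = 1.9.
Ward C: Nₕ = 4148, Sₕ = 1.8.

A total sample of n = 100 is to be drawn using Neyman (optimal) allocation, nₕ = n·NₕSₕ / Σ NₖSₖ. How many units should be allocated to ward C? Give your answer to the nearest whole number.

56

Σ NₕSₕ = 2685·1.3 + 1236·1.9 + 4148·1.8 = 13305.3.
Share for C: 7466.4/13305.3 = 0.56116.
n_C = 100 × 0.56116 = 56.116... → 56.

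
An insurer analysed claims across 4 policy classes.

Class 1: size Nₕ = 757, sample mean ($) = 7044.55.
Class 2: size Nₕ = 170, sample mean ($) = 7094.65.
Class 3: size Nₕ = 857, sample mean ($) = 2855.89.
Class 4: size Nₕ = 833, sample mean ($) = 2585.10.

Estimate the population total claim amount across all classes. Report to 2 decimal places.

Population total = Σ Nₕ·x̄ₕ (each stratum's size times its mean).
757·7044.55 + 170·7094.65 + 857·2855.89 + 833·2585.10 = 5332724.35 + 1206090.5 + 2447497.73 + 2153388.3 = 11139700.88.

11139700.88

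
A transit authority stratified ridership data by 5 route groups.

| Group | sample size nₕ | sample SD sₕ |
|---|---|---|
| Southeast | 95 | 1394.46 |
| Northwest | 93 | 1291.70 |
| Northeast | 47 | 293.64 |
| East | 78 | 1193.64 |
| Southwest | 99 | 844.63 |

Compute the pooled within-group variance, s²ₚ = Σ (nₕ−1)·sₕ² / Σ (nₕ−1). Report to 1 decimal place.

1277329.3

Degrees of freedom: 94 + 92 + 46 + 77 + 98 = 407.
Σ(nₕ−1)sₕ² = 94·1944518.6916 + 92·1668488.89 + 46·86224.4496 + 77·1424776.4496 + 98·713399.8369 = 519873030.2074.
s²ₚ = 519873030.2074 / 407 = 1277329.313... → 1277329.3.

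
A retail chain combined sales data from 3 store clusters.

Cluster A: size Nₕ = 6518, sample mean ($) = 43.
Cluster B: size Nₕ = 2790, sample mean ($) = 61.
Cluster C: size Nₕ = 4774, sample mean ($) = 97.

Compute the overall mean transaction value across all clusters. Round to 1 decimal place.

x̄_st = (Σ Nₕx̄ₕ) / (Σ Nₕ) = (6518·43 + 2790·61 + 4774·97) / 14082
= 913542 / 14082 = 64.873... → 64.9.

64.9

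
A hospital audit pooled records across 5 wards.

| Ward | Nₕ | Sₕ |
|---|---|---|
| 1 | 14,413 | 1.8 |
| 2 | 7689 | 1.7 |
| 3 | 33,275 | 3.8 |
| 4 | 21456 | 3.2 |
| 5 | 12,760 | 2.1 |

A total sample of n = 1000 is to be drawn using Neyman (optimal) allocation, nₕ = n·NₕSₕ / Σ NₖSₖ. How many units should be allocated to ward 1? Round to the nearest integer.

1: NₕSₕ = 14413·1.8 = 25943.4
2: NₕSₕ = 7689·1.7 = 13071.3
3: NₕSₕ = 33275·3.8 = 126445
4: NₕSₕ = 21456·3.2 = 68659.2
5: NₕSₕ = 12760·2.1 = 26796
Σ NₕSₕ = 260914.9.
n_1 = 1000·25943.4/260914.9 = 99.432... → 99.

99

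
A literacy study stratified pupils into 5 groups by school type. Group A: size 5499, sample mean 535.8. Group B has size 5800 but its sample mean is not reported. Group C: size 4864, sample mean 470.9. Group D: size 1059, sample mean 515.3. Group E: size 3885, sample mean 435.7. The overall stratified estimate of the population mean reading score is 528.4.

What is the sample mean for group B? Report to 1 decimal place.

N = 5499 + 5800 + 4864 + 1059 + 3885 = 21107.
Overall total = μ·N = 528.4·21107 = 11152938.8.
Subtract the known strata: 5499·535.8 + 4864·470.9 + 1059·515.3 + 3885·435.7 = 7475219.
Remaining total for group B: 11152938.8 − 7475219 = 3677719.8.
Divide by its size: 3677719.8 / 5800 = 634.090... → 634.1.

634.1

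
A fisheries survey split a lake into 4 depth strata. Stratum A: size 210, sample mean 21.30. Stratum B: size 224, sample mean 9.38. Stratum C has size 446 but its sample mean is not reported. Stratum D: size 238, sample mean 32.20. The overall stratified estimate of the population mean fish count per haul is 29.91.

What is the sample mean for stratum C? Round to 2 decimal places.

N = 210 + 224 + 446 + 238 = 1118.
Overall total = μ·N = 29.91·1118 = 33439.38.
Subtract the known strata: 210·21.30 + 224·9.38 + 238·32.20 = 14237.72.
Remaining total for stratum C: 33439.38 − 14237.72 = 19201.66.
Divide by its size: 19201.66 / 446 = 43.0530... → 43.05.

43.05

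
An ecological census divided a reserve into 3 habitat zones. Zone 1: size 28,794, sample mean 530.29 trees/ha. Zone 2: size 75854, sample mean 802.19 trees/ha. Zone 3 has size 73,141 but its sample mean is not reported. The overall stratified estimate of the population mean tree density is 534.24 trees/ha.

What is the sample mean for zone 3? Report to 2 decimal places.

Σ Nₕx̄ₕ = N·μ, so 73141·x̄_3 = 177789·534.24 − (28794·530.29 + 75854·802.19).
= 94981995.36 − 76118490.52 = 18863504.84.
x̄_3 = 18863504.84 / 73141 = 257.9060... → 257.91.

257.91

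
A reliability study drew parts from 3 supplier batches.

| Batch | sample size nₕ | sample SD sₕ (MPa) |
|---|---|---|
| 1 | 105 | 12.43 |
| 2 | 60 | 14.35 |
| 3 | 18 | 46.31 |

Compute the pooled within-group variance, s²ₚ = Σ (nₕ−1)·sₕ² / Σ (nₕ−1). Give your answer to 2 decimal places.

1: (105−1)·12.43² = 104·154.5049 = 16068.5096
2: (60−1)·14.35² = 59·205.9225 = 12149.4275
3: (18−1)·46.31² = 17·2144.6161 = 36458.4737
Numerator = 64676.4108; denominator = Σ(nₕ−1) = 180.
s²ₚ = 64676.4108/180 = 359.3134... → 359.31.

359.31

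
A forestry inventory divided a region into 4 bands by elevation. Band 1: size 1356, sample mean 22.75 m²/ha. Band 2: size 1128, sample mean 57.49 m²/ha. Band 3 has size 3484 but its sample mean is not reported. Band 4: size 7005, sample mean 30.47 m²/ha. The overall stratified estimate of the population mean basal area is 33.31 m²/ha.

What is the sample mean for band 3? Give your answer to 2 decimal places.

35.30

Σ Nₕx̄ₕ = N·μ, so 3484·x̄_3 = 12973·33.31 − (1356·22.75 + 1128·57.49 + 7005·30.47).
= 432130.63 − 309140.07 = 122990.56.
x̄_3 = 122990.56 / 3484 = 35.3015... → 35.30.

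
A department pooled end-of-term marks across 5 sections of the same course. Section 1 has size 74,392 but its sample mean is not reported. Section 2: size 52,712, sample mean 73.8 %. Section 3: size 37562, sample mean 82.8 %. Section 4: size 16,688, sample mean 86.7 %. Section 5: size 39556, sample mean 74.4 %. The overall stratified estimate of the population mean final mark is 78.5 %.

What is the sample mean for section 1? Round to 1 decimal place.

80.0

N = 74392 + 52712 + 37562 + 16688 + 39556 = 220910.
Overall total = μ·N = 78.5·220910 = 17341435.
Subtract the known strata: 52712·73.8 + 37562·82.8 + 16688·86.7 + 39556·74.4 = 11390095.2.
Remaining total for section 1: 17341435 − 11390095.2 = 5951339.8.
Divide by its size: 5951339.8 / 74392 = 80.000... → 80.0.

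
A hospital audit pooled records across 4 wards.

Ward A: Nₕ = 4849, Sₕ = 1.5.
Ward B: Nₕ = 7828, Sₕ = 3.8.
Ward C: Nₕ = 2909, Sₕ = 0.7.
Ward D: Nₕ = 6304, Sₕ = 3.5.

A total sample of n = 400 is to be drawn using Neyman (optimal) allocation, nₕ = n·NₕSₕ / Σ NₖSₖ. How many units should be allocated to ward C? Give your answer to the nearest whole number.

13

A: NₕSₕ = 4849·1.5 = 7273.5
B: NₕSₕ = 7828·3.8 = 29746.4
C: NₕSₕ = 2909·0.7 = 2036.3
D: NₕSₕ = 6304·3.5 = 22064
Σ NₕSₕ = 61120.2.
n_C = 400·2036.3/61120.2 = 13.327... → 13.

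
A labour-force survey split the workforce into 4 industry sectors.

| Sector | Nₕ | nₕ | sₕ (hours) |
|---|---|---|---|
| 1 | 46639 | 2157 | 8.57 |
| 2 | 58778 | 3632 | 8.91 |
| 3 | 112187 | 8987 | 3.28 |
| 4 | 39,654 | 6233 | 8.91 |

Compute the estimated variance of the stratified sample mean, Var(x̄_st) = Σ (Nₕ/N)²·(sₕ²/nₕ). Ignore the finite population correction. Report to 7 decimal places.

N = 257258; Wₕ = Nₕ/N.
sector 1: (46639/257258)²·8.57²/2157 = 0.0011191085
sector 2: (58778/257258)²·8.91²/3632 = 0.0011410414
sector 3: (112187/257258)²·3.28²/8987 = 0.0002276566
sector 4: (39654/257258)²·8.91²/6233 = 0.0003026178
Sum = 0.0027904243 → 0.0027904.

0.0027904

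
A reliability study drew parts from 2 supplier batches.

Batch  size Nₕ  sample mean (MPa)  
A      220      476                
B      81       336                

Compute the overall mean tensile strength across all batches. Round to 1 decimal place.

438.3

x̄_st = (Σ Nₕx̄ₕ) / (Σ Nₕ) = (220·476 + 81·336) / 301
= 131936 / 301 = 438.326... → 438.3.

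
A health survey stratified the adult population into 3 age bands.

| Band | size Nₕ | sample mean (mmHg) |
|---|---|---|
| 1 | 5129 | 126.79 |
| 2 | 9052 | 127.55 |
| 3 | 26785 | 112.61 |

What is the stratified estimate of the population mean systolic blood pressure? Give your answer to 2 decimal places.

N = 5129 + 9052 + 26785 = 40966.
Overall mean = Σ (Nₕ/N)·x̄ₕ — weight by population share, not a simple average.
Σ Nₕx̄ₕ = 5129·126.79 + 9052·127.55 + 26785·112.61 = 650305.91 + 1154582.6 + 3016258.85 = 4821147.36.
Divide by N: 4821147.36 / 40966 = 117.6866... → 117.69.

117.69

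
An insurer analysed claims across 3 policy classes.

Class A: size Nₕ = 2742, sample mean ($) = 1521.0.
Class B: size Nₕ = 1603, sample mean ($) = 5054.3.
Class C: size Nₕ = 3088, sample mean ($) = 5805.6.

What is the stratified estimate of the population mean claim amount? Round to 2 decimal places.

4063.01

N = 2742 + 1603 + 3088 = 7433.
Overall mean = Σ (Nₕ/N)·x̄ₕ — weight by population share, not a simple average.
Σ Nₕx̄ₕ = 2742·1521.0 + 1603·5054.3 + 3088·5805.6 = 4170582 + 8102042.9 + 17927692.8 = 30200317.7.
Divide by N: 30200317.7 / 7433 = 4063.0052... → 4063.01.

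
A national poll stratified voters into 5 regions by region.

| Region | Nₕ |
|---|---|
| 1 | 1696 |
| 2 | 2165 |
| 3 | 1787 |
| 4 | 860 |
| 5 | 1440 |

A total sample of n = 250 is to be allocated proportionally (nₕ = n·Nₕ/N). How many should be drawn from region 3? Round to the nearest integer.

56

N = 1696 + 2165 + 1787 + 860 + 1440 = 7948.
n_3 = 250·1787/7948 = 56.209... → 56.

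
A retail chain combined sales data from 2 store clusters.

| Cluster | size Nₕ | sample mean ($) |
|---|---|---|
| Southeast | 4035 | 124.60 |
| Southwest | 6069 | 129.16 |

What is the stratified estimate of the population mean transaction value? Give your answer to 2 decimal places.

N = 10104; weights Wₕ = Nₕ/N = (0.3993, 0.6007).
x̄_st = Σ Wₕ·x̄ₕ = 0.3993·124.60 + 0.6007·129.16 ≈ 127.3390...
→ 127.34.

127.34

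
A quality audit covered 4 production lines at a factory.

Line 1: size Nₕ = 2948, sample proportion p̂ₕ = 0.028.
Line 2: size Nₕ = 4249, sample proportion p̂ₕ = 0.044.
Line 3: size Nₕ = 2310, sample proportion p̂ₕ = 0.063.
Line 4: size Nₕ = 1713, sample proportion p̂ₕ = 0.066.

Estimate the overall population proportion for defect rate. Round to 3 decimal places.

N = 2948 + 4249 + 2310 + 1713 = 11220.
Overall proportion = Σ (Nₕ/N)·p̂ₕ.
Σ Nₕp̂ₕ = 82.544 + 186.956 + 145.53 + 113.058 = 528.088.
528.088 / 11220 = 0.04707... → 0.047.

0.047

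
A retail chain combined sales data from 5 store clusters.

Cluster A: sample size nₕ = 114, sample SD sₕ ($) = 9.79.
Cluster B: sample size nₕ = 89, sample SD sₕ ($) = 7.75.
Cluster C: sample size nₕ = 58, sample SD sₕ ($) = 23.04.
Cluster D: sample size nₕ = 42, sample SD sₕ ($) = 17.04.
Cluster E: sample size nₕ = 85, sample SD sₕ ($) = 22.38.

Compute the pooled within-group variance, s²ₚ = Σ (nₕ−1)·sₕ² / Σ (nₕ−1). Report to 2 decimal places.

A: (114−1)·9.79² = 113·95.8441 = 10830.3833
B: (89−1)·7.75² = 88·60.0625 = 5285.5
C: (58−1)·23.04² = 57·530.8416 = 30257.9712
D: (42−1)·17.04² = 41·290.3616 = 11904.8256
E: (85−1)·22.38² = 84·500.8644 = 42072.6096
Numerator = 100351.2897; denominator = Σ(nₕ−1) = 383.
s²ₚ = 100351.2897/383 = 262.0138... → 262.01.

262.01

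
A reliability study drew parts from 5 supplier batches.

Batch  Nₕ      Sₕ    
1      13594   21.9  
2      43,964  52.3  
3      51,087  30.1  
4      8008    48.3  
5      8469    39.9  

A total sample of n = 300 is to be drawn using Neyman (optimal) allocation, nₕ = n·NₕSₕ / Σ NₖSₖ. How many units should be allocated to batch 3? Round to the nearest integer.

Σ NₕSₕ = 13594·21.9 + 43964·52.3 + 51087·30.1 + 8008·48.3 + 8469·39.9 = 4859444.
Share for 3: 1537718.7/4859444 = 0.31644.
n_3 = 300 × 0.31644 = 94.932... → 95.

95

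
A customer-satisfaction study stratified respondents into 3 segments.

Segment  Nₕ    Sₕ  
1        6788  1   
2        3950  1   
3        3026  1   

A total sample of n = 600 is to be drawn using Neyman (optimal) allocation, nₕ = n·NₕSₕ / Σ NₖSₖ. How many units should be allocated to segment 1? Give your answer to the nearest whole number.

1: NₕSₕ = 6788·1 = 6788
2: NₕSₕ = 3950·1 = 3950
3: NₕSₕ = 3026·1 = 3026
Σ NₕSₕ = 13764.
n_1 = 600·6788/13764 = 295.902... → 296.

296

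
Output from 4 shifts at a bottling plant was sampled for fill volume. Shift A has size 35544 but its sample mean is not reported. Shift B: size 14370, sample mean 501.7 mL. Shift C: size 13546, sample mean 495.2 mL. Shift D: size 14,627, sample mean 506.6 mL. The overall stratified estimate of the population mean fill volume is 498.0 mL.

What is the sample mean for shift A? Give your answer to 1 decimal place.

Σ Nₕx̄ₕ = N·μ, so 35544·x̄_A = 78087·498.0 − (14370·501.7 + 13546·495.2 + 14627·506.6).
= 38887326 − 21327446.4 = 17559879.6.
x̄_A = 17559879.6 / 35544 = 494.032... → 494.0.

494.0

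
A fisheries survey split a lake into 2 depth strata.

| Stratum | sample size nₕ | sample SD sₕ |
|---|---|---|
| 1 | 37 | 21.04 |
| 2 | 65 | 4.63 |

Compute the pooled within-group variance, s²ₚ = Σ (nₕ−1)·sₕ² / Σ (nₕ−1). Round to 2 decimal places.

Degrees of freedom: 36 + 64 = 100.
Σ(nₕ−1)sₕ² = 36·442.6816 + 64·21.4369 = 17308.4992.
s²ₚ = 17308.4992 / 100 = 173.0850... → 173.08.

173.08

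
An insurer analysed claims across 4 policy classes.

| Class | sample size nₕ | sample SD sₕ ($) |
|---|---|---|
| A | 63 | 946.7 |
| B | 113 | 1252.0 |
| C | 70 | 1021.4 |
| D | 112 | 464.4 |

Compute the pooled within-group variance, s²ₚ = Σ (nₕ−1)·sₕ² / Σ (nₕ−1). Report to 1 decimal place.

923873.6

Degrees of freedom: 62 + 112 + 69 + 111 = 354.
Σ(nₕ−1)sₕ² = 62·896240.89 + 112·1567504 + 69·1043257.96 + 111·215667.36 = 327051259.38.
s²ₚ = 327051259.38 / 354 = 923873.614... → 923873.6.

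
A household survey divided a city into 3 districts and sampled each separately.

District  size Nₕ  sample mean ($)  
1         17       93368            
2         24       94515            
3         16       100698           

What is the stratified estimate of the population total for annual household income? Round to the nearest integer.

1: 17·93368 = 1587256
2: 24·94515 = 2268360
3: 16·100698 = 1611168
τ̂ = Σ Nₕx̄ₕ = 5466784.

5466784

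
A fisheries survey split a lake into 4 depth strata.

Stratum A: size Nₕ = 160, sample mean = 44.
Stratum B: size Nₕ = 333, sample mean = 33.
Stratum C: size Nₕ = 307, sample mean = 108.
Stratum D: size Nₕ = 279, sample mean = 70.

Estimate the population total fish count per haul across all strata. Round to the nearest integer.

70715

Estimate total by summing Nₕ·x̄ₕ over strata.
160·44 + 333·33 + 307·108 + 279·70 = 7040 + 10989 + 33156 + 19530 = 70715.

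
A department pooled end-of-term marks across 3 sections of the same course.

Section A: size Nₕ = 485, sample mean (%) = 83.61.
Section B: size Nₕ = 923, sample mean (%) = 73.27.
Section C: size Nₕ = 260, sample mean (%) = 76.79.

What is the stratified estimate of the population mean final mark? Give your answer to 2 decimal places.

76.83

N = 485 + 923 + 260 = 1668.
The stratified mean weights each stratum mean by its population share Nₕ/N.
Σ Nₕx̄ₕ = 485·83.61 + 923·73.27 + 260·76.79 = 40550.85 + 67628.21 + 19965.4 = 128144.46.
Divide by N: 128144.46 / 1668 = 76.8252... → 76.83.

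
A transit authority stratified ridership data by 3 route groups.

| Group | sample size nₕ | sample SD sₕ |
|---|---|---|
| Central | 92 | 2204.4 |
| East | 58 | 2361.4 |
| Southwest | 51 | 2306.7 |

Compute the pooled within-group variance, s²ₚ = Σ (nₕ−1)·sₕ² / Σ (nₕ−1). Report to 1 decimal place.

Degrees of freedom: 91 + 57 + 50 = 198.
Σ(nₕ−1)sₕ² = 91·4859379.36 + 57·5576209.96 + 50·5320864.89 = 1026090733.98.
s²ₚ = 1026090733.98 / 198 = 5182276.434... → 5182276.4.

5182276.4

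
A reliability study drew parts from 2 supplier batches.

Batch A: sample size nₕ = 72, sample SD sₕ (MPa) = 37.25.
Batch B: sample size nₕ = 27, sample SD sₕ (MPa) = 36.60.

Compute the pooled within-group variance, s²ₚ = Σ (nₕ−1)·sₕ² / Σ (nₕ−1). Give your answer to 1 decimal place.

A: (72−1)·37.25² = 71·1387.5625 = 98516.9375
B: (27−1)·36.60² = 26·1339.56 = 34828.56
Numerator = 133345.4975; denominator = Σ(nₕ−1) = 97.
s²ₚ = 133345.4975/97 = 1374.696... → 1374.7.

1374.7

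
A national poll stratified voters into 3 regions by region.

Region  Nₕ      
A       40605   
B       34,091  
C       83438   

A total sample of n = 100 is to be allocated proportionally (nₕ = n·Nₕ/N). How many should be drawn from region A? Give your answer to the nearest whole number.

26

Share of region A = 40605/158134 = 0.25678.
Allocate 100 × 0.25678 = 25.678... → 26.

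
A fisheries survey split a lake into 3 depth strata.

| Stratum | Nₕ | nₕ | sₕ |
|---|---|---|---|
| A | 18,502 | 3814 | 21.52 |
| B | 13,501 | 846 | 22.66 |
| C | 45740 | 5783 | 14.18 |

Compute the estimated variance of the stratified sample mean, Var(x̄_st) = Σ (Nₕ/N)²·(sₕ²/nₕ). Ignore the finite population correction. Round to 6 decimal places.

0.037217

N = 77743; Wₕ = Nₕ/N.
stratum A: (18502/77743)²·21.52²/3814 = 0.006877310
stratum B: (13501/77743)²·22.66²/846 = 0.018304536
stratum C: (45740/77743)²·14.18²/5783 = 0.012035635
Sum = 0.037217481 → 0.037217.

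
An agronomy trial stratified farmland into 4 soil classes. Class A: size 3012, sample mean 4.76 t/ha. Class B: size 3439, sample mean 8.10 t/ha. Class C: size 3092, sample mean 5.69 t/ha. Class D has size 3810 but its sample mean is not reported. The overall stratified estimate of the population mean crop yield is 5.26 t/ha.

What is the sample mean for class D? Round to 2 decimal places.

Σ Nₕx̄ₕ = N·μ, so 3810·x̄_D = 13353·5.26 − (3012·4.76 + 3439·8.10 + 3092·5.69).
= 70236.78 − 59786.5 = 10450.28.
x̄_D = 10450.28 / 3810 = 2.7429... → 2.74.

2.74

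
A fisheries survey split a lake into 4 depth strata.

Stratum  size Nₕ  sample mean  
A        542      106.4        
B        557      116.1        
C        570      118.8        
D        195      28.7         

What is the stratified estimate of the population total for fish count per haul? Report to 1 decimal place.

Population total = Σ Nₕ·x̄ₕ (each stratum's size times its mean).
542·106.4 + 557·116.1 + 570·118.8 + 195·28.7 = 57668.8 + 64667.7 + 67716 + 5596.5 = 195649.0.

195649.0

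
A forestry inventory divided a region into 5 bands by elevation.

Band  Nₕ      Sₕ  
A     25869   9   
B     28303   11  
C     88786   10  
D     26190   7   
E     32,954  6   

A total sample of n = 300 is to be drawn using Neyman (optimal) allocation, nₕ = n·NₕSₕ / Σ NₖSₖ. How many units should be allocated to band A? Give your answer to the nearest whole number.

A: NₕSₕ = 25869·9 = 232821
B: NₕSₕ = 28303·11 = 311333
C: NₕSₕ = 88786·10 = 887860
D: NₕSₕ = 26190·7 = 183330
E: NₕSₕ = 32954·6 = 197724
Σ NₕSₕ = 1813068.
n_A = 300·232821/1813068 = 38.524... → 39.

39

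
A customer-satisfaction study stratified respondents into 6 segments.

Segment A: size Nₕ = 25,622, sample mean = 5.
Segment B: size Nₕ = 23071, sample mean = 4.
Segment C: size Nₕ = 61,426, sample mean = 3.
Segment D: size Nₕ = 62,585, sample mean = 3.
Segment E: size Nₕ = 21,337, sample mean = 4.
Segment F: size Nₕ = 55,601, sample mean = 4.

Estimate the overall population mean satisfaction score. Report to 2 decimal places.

3.61

N = 25622 + 23071 + 61426 + 62585 + 21337 + 55601 = 249642.
Overall mean = Σ (Nₕ/N)·x̄ₕ — weight by population share, not a simple average.
Σ Nₕx̄ₕ = 25622·5 + 23071·4 + 61426·3 + 62585·3 + 21337·4 + 55601·4 = 128110 + 92284 + 184278 + 187755 + 85348 + 222404 = 900179.
Divide by N: 900179 / 249642 = 3.6059... → 3.61.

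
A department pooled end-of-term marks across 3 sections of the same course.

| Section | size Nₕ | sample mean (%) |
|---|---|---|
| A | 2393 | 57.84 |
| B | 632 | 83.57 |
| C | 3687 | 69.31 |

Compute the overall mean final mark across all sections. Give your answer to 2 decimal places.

x̄_st = (Σ Nₕx̄ₕ) / (Σ Nₕ) = (2393·57.84 + 632·83.57 + 3687·69.31) / 6712
= 446773.33 / 6712 = 66.5634... → 66.56.

66.56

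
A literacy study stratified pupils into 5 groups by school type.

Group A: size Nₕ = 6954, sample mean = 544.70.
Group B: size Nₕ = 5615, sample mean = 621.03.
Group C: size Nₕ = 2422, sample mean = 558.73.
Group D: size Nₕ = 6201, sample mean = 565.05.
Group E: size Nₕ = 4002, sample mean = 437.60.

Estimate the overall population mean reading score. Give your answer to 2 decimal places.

551.06

N = 6954 + 5615 + 2422 + 6201 + 4002 = 25194.
Overall mean = Σ (Nₕ/N)·x̄ₕ — weight by population share, not a simple average.
Σ Nₕx̄ₕ = 6954·544.70 + 5615·621.03 + 2422·558.73 + 6201·565.05 + 4002·437.60 = 3787843.8 + 3487083.45 + 1353244.06 + 3503875.05 + 1751275.2 = 13883321.56.
Divide by N: 13883321.56 / 25194 = 551.0567... → 551.06.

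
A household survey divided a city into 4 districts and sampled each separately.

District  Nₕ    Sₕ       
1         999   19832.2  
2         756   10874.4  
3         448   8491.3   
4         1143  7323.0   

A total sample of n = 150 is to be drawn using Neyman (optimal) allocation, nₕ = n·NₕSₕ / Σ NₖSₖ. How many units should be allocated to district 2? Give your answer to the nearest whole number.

1: NₕSₕ = 999·19832.2 = 19812367.8
2: NₕSₕ = 756·10874.4 = 8221046.4
3: NₕSₕ = 448·8491.3 = 3804102.4
4: NₕSₕ = 1143·7323.0 = 8370189
Σ NₕSₕ = 40207705.6.
n_2 = 150·8221046.4/40207705.6 = 30.670... → 31.

31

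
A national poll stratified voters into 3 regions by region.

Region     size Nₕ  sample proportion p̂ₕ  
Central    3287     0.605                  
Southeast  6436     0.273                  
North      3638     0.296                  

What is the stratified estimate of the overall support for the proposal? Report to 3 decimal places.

Wₕ = Nₕ/N with N = 13361: 0.2460, 0.4817, 0.2723.
p̂_st = 0.2460·0.605 + 0.4817·0.273 + 0.2723·0.296 ≈ 0.36094... → 0.361.

0.361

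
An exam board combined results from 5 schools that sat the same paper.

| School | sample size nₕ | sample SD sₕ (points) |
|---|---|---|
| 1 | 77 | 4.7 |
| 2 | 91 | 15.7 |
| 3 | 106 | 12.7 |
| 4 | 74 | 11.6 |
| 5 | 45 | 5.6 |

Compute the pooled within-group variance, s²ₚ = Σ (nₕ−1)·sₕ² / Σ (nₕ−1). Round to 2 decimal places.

Degrees of freedom: 76 + 90 + 105 + 73 + 44 = 388.
Σ(nₕ−1)sₕ² = 76·22.09 + 90·246.49 + 105·161.29 + 73·134.56 + 44·31.36 = 52001.11.
s²ₚ = 52001.11 / 388 = 134.0235... → 134.02.

134.02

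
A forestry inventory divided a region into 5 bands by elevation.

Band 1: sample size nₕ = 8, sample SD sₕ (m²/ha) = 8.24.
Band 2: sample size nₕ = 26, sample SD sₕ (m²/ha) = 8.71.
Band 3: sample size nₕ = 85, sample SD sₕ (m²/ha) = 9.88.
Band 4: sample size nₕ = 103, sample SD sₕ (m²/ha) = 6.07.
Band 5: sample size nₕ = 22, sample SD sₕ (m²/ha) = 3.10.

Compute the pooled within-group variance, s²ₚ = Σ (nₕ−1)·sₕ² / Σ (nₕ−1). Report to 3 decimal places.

60.801

1: (8−1)·8.24² = 7·67.8976 = 475.2832
2: (26−1)·8.71² = 25·75.8641 = 1896.6025
3: (85−1)·9.88² = 84·97.6144 = 8199.6096
4: (103−1)·6.07² = 102·36.8449 = 3758.1798
5: (22−1)·3.10² = 21·9.61 = 201.81
Numerator = 14531.4851; denominator = Σ(nₕ−1) = 239.
s²ₚ = 14531.4851/239 = 60.80119... → 60.801.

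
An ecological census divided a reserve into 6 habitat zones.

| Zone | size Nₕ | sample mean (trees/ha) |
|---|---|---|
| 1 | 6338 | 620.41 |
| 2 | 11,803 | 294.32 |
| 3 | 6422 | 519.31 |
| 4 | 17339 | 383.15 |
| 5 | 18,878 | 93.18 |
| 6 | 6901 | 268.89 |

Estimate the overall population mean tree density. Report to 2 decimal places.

310.27

N = 67681; weights Wₕ = Nₕ/N = (0.0936, 0.1744, 0.0949, 0.2562, 0.2789, 0.1020).
x̄_st = Σ Wₕ·x̄ₕ = 0.0936·620.41 + 0.1744·294.32 + 0.0949·519.31 + 0.2562·383.15 + 0.2789·93.18 + 0.1020·268.89 ≈ 310.2662...
→ 310.27.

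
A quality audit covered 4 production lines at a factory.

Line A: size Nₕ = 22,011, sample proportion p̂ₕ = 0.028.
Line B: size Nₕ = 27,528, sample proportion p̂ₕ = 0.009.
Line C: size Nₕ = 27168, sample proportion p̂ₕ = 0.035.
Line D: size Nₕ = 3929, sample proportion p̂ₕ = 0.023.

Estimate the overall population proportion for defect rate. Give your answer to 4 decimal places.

N = 22011 + 27528 + 27168 + 3929 = 80636.
Overall proportion = Σ (Nₕ/N)·p̂ₕ.
Σ Nₕp̂ₕ = 616.308 + 247.752 + 950.88 + 90.367 = 1905.307.
1905.307 / 80636 = 0.023628... → 0.0236.

0.0236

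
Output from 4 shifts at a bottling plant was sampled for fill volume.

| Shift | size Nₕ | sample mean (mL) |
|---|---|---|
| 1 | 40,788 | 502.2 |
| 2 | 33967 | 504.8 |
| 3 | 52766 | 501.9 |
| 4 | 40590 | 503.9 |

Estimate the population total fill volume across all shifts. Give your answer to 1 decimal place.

84566831.6

1: 40788·502.2 = 20483733.6
2: 33967·504.8 = 17146541.6
3: 52766·501.9 = 26483255.4
4: 40590·503.9 = 20453301
τ̂ = Σ Nₕx̄ₕ = 84566831.6.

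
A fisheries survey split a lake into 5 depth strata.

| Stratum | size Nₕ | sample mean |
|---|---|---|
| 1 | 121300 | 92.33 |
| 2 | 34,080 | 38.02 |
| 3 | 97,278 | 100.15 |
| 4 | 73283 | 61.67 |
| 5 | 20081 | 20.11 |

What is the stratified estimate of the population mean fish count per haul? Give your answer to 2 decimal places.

78.49

x̄_st = (Σ Nₕx̄ₕ) / (Σ Nₕ) = (121300·92.33 + 34080·38.02 + 97278·100.15 + 73283·61.67 + 20081·20.11) / 346022
= 27160933.82 / 346022 = 78.4948... → 78.49.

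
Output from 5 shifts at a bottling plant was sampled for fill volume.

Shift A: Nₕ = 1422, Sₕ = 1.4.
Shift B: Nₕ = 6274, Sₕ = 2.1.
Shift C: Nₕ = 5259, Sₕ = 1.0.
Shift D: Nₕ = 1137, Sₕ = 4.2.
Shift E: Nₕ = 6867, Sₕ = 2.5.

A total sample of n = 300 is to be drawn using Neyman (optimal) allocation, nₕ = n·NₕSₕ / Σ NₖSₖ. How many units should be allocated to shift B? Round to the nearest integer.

93

Σ NₕSₕ = 1422·1.4 + 6274·2.1 + 5259·1.0 + 1137·4.2 + 6867·2.5 = 42368.1.
Share for B: 13175.4/42368.1 = 0.31097.
n_B = 300 × 0.31097 = 93.292... → 93.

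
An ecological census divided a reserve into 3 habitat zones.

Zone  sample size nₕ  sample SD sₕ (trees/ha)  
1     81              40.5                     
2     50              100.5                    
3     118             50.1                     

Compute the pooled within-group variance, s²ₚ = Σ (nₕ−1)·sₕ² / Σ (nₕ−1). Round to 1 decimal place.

3739.0

Degrees of freedom: 80 + 49 + 117 = 246.
Σ(nₕ−1)sₕ² = 80·1640.25 + 49·10100.25 + 117·2510.01 = 919803.42.
s²ₚ = 919803.42 / 246 = 3739.038... → 3739.0.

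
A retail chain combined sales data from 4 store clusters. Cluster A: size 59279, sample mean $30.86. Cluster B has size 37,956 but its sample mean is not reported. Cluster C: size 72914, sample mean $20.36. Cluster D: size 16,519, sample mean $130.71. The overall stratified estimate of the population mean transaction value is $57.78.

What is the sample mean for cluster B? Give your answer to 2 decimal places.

N = 59279 + 37956 + 72914 + 16519 = 186668.
Overall total = μ·N = 57.78·186668 = 10785677.04.
Subtract the known strata: 59279·30.86 + 72914·20.36 + 16519·130.71 = 5473077.47.
Remaining total for cluster B: 10785677.04 − 5473077.47 = 5312599.57.
Divide by its size: 5312599.57 / 37956 = 139.9673... → 139.97.

139.97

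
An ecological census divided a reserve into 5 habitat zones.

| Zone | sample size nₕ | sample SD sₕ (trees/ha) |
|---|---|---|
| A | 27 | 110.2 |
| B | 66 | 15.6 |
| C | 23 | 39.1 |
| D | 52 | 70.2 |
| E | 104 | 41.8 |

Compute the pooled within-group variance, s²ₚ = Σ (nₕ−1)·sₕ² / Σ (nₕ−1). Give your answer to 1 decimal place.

2983.1

A: (27−1)·110.2² = 26·12144.04 = 315745.04
B: (66−1)·15.6² = 65·243.36 = 15818.4
C: (23−1)·39.1² = 22·1528.81 = 33633.82
D: (52−1)·70.2² = 51·4928.04 = 251330.04
E: (104−1)·41.8² = 103·1747.24 = 179965.72
Numerator = 796493.02; denominator = Σ(nₕ−1) = 267.
s²ₚ = 796493.02/267 = 2983.120... → 2983.1.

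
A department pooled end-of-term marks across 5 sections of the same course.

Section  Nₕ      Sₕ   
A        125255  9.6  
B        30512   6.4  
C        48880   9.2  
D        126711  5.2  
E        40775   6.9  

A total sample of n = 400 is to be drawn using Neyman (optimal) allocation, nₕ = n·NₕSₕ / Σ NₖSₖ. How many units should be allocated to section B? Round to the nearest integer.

28

A: NₕSₕ = 125255·9.6 = 1202448
B: NₕSₕ = 30512·6.4 = 195276.8
C: NₕSₕ = 48880·9.2 = 449696
D: NₕSₕ = 126711·5.2 = 658897.2
E: NₕSₕ = 40775·6.9 = 281347.5
Σ NₕSₕ = 2787665.5.
n_B = 400·195276.8/2787665.5 = 28.020... → 28.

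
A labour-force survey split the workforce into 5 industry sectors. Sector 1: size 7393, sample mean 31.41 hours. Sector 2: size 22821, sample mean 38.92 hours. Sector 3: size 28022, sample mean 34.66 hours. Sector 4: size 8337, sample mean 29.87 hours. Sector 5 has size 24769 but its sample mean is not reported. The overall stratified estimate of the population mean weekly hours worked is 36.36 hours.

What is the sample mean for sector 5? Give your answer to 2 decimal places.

39.59

N = 7393 + 22821 + 28022 + 8337 + 24769 = 91342.
Overall total = μ·N = 36.36·91342 = 3321195.12.
Subtract the known strata: 7393·31.41 + 22821·38.92 + 28022·34.66 + 8337·29.87 = 2340676.16.
Remaining total for sector 5: 3321195.12 − 2340676.16 = 980518.96.
Divide by its size: 980518.96 / 24769 = 39.5865... → 39.59.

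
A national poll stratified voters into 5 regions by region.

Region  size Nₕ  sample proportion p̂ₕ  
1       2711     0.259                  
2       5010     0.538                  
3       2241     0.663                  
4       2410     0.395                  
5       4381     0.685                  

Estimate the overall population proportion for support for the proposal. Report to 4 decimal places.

0.5274

N = 2711 + 5010 + 2241 + 2410 + 4381 = 16753.
Overall proportion = Σ (Nₕ/N)·p̂ₕ.
Σ Nₕp̂ₕ = 702.149 + 2695.38 + 1485.783 + 951.95 + 3000.985 = 8836.247.
8836.247 / 16753 = 0.527443... → 0.5274.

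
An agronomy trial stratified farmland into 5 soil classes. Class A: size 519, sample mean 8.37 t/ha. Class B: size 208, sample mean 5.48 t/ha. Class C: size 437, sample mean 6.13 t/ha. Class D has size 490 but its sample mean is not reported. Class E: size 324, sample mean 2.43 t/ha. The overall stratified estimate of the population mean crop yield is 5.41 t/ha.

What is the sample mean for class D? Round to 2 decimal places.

3.57

Σ Nₕx̄ₕ = N·μ, so 490·x̄_D = 1978·5.41 − (519·8.37 + 208·5.48 + 437·6.13 + 324·2.43).
= 10700.98 − 8950 = 1750.98.
x̄_D = 1750.98 / 490 = 3.5734... → 3.57.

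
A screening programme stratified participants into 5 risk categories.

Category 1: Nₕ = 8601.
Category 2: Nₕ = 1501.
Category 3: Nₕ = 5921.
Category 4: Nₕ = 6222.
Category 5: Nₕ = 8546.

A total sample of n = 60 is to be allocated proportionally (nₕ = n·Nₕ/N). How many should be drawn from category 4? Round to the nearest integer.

12

N = 8601 + 1501 + 5921 + 6222 + 8546 = 30791.
n_4 = 60·6222/30791 = 12.124... → 12.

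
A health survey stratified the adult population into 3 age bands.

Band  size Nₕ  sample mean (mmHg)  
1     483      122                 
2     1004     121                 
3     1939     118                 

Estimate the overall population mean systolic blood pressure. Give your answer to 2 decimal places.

N = 3426; weights Wₕ = Nₕ/N = (0.1410, 0.2931, 0.5660).
x̄_st = Σ Wₕ·x̄ₕ = 0.1410·122 + 0.2931·121 + 0.5660·118 ≈ 119.4431...
→ 119.44.

119.44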